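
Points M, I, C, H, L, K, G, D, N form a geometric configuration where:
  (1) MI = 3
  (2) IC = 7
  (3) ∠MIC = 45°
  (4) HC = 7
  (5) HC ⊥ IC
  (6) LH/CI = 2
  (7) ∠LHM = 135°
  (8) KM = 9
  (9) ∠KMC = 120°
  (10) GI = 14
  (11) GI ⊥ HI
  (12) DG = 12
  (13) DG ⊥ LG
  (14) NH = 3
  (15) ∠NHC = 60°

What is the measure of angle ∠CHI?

Step 1: By the law of cosines on triangle HCI: HI² = 7² + 7² − 2·7·7·cos(90°) = 98, so HI = 7·√2.
Step 2: By the inverse law of cosines on triangle CHI: cos(∠CHI) = (7² + (7·√2)² − 7²) / (2·7·7·√2) = 98/138.59 = 0.7071, so ∠CHI = 45°.

Therefore, the measure of angle ∠CHI = 45°.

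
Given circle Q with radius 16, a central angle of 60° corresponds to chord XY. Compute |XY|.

Drop a perpendicular from the center to the chord, bisecting both the chord and the central angle.
Each half-chord = r sin(θ/2) = 16 sin(30°).
The full chord = 2 × 16 × sin(30°) = 16.

16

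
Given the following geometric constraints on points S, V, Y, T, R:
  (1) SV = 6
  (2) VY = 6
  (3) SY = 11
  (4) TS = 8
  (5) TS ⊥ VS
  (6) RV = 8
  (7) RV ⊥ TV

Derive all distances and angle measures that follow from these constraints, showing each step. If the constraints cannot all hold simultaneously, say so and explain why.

The constraints are consistent.

Step 1: From VS = 6, ST = 8, and ∠VST = 90°, by the law of cosines:
  VT² = VS² + ST² - 2·VS·ST·cos(90°) = 36 + 64 - 0 = 100
  VT = 10

Step 2: From SV = 6, SY = 11, VY = 6, by the inverse law of cosines:
  cos(∠VSY) = (SV² + SY² - VY²) / (2·SV·SY)
  ∠VSY = 23.56°

Step 3: From VS = 6, VY = 6, SY = 11, by the inverse law of cosines:
  cos(∠SVY) = (VS² + VY² - SY²) / (2·VS·VY)
  ∠SVY = 132.89°

Step 4: From YS = 11, YV = 6, SV = 6, by the inverse law of cosines:
  cos(∠SYV) = (YS² + YV² - SV²) / (2·YS·YV)
  ∠SYV = 23.56°

Step 5: From TV = 10, VR = 8, and ∠TVR = 90°, by the law of cosines:
  TR² = TV² + VR² - 2·TV·VR·cos(90°) = 100 + 64 - 0 = 164
  TR = 2·√41

Step 6: From VS = 6, VT = 10, ST = 8, by the inverse law of cosines:
  cos(∠SVT) = (VS² + VT² - ST²) / (2·VS·VT)
  ∠SVT = 53.13°

Step 7: From TS = 8, TV = 10, SV = 6, by the inverse law of cosines:
  cos(∠STV) = (TS² + TV² - SV²) / (2·TS·TV)
  ∠STV = 36.87°

Step 8: From TR = 2·√41, TV = 10, RV = 8, by the inverse law of cosines:
  cos(∠RTV) = (TR² + TV² - RV²) / (2·TR·TV)
  ∠RTV = 38.66°

Step 9: From RT = 2·√41, RV = 8, TV = 10, by the inverse law of cosines:
  cos(∠TRV) = (RT² + RV² - TV²) / (2·RT·RV)
  ∠TRV = 51.34°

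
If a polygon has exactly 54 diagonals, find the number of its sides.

Using d = n(n - 3)/2, we solve 54 = n(n - 3)/2.
So n(n - 3) = 108.
Testing n = 12: 12 * 9 = 108 = 108. Correct.
The polygon has 12 sides.

12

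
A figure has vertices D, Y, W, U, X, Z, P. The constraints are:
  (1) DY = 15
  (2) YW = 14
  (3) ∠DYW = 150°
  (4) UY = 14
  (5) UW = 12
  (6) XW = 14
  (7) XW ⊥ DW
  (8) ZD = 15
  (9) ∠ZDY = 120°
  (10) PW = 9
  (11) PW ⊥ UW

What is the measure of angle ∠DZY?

Step 1: By the law of cosines on triangle ZDY: ZY² = 15² + 15² − 2·15·15·cos(120°) = 675, so ZY = 15·√3.
Step 2: By the inverse law of cosines on triangle DZY: cos(∠DZY) = (15² + (15·√3)² − 15²) / (2·15·15·√3) = 675/779.42 = 0.866, so ∠DZY = 30°.

Therefore, the measure of angle ∠DZY = 30°.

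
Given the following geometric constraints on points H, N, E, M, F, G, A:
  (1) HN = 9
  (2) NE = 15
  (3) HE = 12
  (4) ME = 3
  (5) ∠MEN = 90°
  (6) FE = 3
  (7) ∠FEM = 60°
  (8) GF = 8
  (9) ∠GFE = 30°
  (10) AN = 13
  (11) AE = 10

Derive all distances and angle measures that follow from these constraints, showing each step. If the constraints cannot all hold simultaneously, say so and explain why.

The constraints are consistent.

Step 1: From NE = 15, EM = 3, and ∠NEM = 90°, by the law of cosines:
  NM² = NE² + EM² - 2·NE·EM·cos(90°) = 225 + 9 - 0 = 234
  NM = 3·√26

Step 2: From EF = 3, FG = 8, and ∠EFG = 30°, by the law of cosines:
  EG² = EF² + FG² - 2·EF·FG·cos(30°) = 9 + 64 - 41.57 = 31.43
  EG ≈ 5.61

Step 3: From ME = 3, EF = 3, and ∠MEF = 60°, by the law of cosines:
  MF² = ME² + EF² - 2·ME·EF·cos(60°) = 9 + 9 - 9 = 9
  MF = 3

Step 4: From HE = 12, HN = 9, EN = 15, by the inverse law of cosines:
  cos(∠EHN) = (HE² + HN² - EN²) / (2·HE·HN)
  ∠EHN = 90°

Step 5: From NA = 13, NE = 15, AE = 10, by the inverse law of cosines:
  cos(∠ANE) = (NA² + NE² - AE²) / (2·NA·NE)
  ∠ANE = 41.08°

Step 6: From NE = 15, NH = 9, EH = 12, by the inverse law of cosines:
  cos(∠ENH) = (NE² + NH² - EH²) / (2·NE·NH)
  ∠ENH = 53.13°

Step 7: From EA = 10, EN = 15, AN = 13, by the inverse law of cosines:
  cos(∠AEN) = (EA² + EN² - AN²) / (2·EA·EN)
  ∠AEN = 58.67°

Step 8: From EH = 12, EN = 15, HN = 9, by the inverse law of cosines:
  cos(∠HEN) = (EH² + EN² - HN²) / (2·EH·EN)
  ∠HEN = 36.87°

Step 9: From AE = 10, AN = 13, EN = 15, by the inverse law of cosines:
  cos(∠EAN) = (AE² + AN² - EN²) / (2·AE·AN)
  ∠EAN = 80.26°

Step 10: From NE = 15, NM = 3·√26, EM = 3, by the inverse law of cosines:
  cos(∠ENM) = (NE² + NM² - EM²) / (2·NE·NM)
  ∠ENM = 11.31°

Step 11: From EF = 3, EG = 5.61, FG = 8, by the inverse law of cosines:
  cos(∠FEG) = (EF² + EG² - FG²) / (2·EF·EG)
  ∠FEG = 134.48°

Step 12: From ME = 3, MF = 3, EF = 3, by the inverse law of cosines:
  cos(∠EMF) = (ME² + MF² - EF²) / (2·ME·MF)
  ∠EMF = 60°

Step 13: From ME = 3, MN = 3·√26, EN = 15, by the inverse law of cosines:
  cos(∠EMN) = (ME² + MN² - EN²) / (2·ME·MN)
  ∠EMN = 78.69°

Step 14: From FE = 3, FM = 3, EM = 3, by the inverse law of cosines:
  cos(∠EFM) = (FE² + FM² - EM²) / (2·FE·FM)
  ∠EFM = 60°

Step 15: From GE = 5.61, GF = 8, EF = 3, by the inverse law of cosines:
  cos(∠EGF) = (GE² + GF² - EF²) / (2·GE·GF)
  ∠EGF = 15.52°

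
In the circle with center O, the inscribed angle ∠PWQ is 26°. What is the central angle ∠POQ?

The inscribed angle theorem states that a central angle is always twice any inscribed angle that subtends the same arc.
Since the inscribed angle is 26°, the central angle = 2 × 26° = 52°.

52°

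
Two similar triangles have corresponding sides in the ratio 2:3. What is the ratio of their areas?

Area ratio = (side ratio)^2 = (2/3)^2 = 4:9.

4:9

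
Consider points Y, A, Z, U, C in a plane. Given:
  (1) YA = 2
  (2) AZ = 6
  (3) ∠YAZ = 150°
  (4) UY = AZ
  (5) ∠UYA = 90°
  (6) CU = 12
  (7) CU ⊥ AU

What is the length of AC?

From the given relations: UY = AZ = 6.
Step 1: By the law of cosines on triangle UYA: UA² = 6² + 2² − 2·6·2·cos(90°) = 40, so UA = 2·√10.
Step 2: By the law of cosines on triangle AUC: AC² = (2·√10)² + 12² − 2·2·√10·12·cos(90°) = 184, so AC = 2·√46.

Therefore, the length of AC = 2·√46.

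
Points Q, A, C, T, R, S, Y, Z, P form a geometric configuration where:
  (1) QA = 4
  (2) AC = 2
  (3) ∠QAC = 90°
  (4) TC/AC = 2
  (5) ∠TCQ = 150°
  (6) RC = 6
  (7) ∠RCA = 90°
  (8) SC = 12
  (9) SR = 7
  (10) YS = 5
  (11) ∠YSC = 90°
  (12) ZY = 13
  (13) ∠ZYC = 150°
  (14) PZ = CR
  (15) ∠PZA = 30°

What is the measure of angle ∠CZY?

Step 1: By the law of cosines on triangle CSY: CY² = 12² + 5² − 2·12·5·cos(90°) = 169, so CY = 13.
Step 2: By the law of cosines on triangle ZYC: ZC² = 13² + 13² − 2·13·13·cos(150°) = 630.72, so ZC ≈ 25.11.
Step 3: By the inverse law of cosines on triangle CZY: cos(∠CZY) = (25.11² + 13² − 13²) / (2·25.11·13) = 630.72/652.97 = 0.9659, so ∠CZY = 15°.

Therefore, the measure of angle ∠CZY = 15°.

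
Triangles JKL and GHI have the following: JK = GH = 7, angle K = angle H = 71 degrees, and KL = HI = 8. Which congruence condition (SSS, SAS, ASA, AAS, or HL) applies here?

Consider the given information: JK = GH = 7, angle K = angle H = 71 degrees, and KL = HI = 8
This is not SSS or HL: SSS requires all three pairs of sides, but we don't have that. HL only applies to right triangles with matching hypotenuse and leg.
The correct criterion is SAS. Two pairs of corresponding sides and the included angle are equal (Side-Angle-Side).

SAS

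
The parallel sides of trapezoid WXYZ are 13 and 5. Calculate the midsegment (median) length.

The midsegment of a trapezoid = (base1 + base2) / 2
midsegment = (13 + 5) / 2
midsegment = 18 / 2
midsegment = 9

9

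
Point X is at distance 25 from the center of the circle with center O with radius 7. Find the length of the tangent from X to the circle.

Let T be the point of tangency. Then OT ⊥ XT (radius ⊥ tangent).
In right triangle OTX: OX² = OT² + XT²
25² = 7² + XT²
XT² = 576, XT = 24

24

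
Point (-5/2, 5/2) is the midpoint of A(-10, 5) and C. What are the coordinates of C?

Using the midpoint formula: M = ((x1 + x2)/2, (y1 + y2)/2)
We know M = (-5/2, 5/2) and A = (-10, 5)
For x: -5/2 = (-10 + x2)/2, so x2 = 2*-5/2 - -10 = 5
For y: 5/2 = (5 + y2)/2, so y2 = 2*5/2 - 5 = 0
C = (5, 0)

(5, 0)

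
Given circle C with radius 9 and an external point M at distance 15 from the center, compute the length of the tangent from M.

The tangent, radius, and line from the external point to the center form a right triangle.
The right angle is where the tangent meets the radius.
By the Pythagorean theorem: tangent² + 9² = 15²
tangent² = 225 - 81 = 144
tangent = 12

12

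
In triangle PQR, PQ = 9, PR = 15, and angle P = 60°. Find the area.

Area = (1/2) * PQ * PR * sin(P)
Area = (1/2) * 9 * 15 * sin(60°)
Area = (1/2) * 9 * 15 * sqrt(3)/2
Area = 135*sqrt(3)/4

135*sqrt(3)/4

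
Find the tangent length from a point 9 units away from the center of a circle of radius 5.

Let T be the point of tangency. Then QT ⊥ XT (radius ⊥ tangent).
In right triangle QTX: QX² = QT² + XT²
9² = 5² + XT²
XT² = 56, XT = 2*sqrt(14)

2*sqrt(14)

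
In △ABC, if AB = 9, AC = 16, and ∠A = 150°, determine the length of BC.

Law of cosines: BC^2 = 9^2 + 16^2 - 2(9)(16)cos(150°) = 144*sqrt(3) + 337, so BC = sqrt(144*sqrt(3) + 337).

sqrt(144*sqrt(3) + 337)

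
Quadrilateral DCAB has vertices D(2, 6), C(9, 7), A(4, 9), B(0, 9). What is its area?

The Shoelace formula works by pairing each vertex with the next (cycling back to the first).
For each pair, compute x_i*y_(i+1) - x_(i+1)*y_i:
  (2*7 - 9*6) = -40
  (9*9 - 4*7) = 53
  (4*9 - 0*9) = 36
  (0*6 - 2*9) = -18
Taking half the absolute value of the total: Area = (1/2)(31) = 31/2.

31/2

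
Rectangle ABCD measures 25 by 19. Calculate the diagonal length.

d = sqrt(25^2 + 19^2) = sqrt(986)

sqrt(986)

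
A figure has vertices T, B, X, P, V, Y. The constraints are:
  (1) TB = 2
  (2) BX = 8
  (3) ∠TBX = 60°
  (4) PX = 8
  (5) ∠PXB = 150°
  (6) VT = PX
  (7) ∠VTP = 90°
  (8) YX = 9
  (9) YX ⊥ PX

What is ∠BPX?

Step 1: By the law of cosines on triangle PXB: PB² = 8² + 8² − 2·8·8·cos(150°) = 238.85, so PB ≈ 15.45.
Step 2: By the inverse law of cosines on triangle BPX: cos(∠BPX) = (15.45² + 8² − 8²) / (2·15.45·8) = 238.85/247.28 = 0.9659, so ∠BPX = 15°.

Therefore, the measure of angle ∠BPX = 15°.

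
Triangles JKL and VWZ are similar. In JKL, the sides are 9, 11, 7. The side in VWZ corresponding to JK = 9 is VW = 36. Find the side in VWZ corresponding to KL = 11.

k = 36/9 = 4. WZ = 4 * 11 = 44.

44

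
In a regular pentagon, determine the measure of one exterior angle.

Each exterior angle of a regular n-gon is 360 / n.
For n = 5: 360 / 5 = 72 degrees.

72 degrees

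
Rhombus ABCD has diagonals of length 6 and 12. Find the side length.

Half-diagonals are 3 and 6. side = sqrt(3^2 + 6^2) = sqrt(45) = 3*sqrt(5)

3*sqrt(5)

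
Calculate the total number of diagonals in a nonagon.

Total line segments between 9 vertices = C(9,2) = 36.
Subtract the 9 sides: 36 - 9 = 27 diagonals.

27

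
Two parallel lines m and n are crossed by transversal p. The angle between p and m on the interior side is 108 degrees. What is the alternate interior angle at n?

Alternate interior angles lie on opposite sides of the transversal, between the parallel lines.
By the alternate interior angle theorem, they are equal: 108 degrees.

108 degrees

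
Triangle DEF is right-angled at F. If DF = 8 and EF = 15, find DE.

By the Pythagorean theorem: DE^2 = DF^2 + EF^2
DE^2 = 8^2 + 15^2 = 64 + 225 = 289
DE = sqrt(289) = 17

17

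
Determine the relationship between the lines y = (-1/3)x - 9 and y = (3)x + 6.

Slope of line 1: m1 = -1/3
Slope of line 2: m2 = 3
m1 * m2 = (-1/3) * (3) = -1 = -1, so the lines are perpendicular.

Perpendicular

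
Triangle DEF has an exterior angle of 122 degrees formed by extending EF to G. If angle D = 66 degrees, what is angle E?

By the exterior angle theorem: exterior angle = sum of remote interior angles.
122 = 66 + angle E
angle E = 122 - 66 = 56 degrees

56 degrees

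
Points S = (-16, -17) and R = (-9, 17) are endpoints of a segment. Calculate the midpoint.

M = ((x₁ + x₂)/2, (y₁ + y₂)/2)
= ((-16 + -9)/2, (-17 + 17)/2)
= (-25/2, 0/2) = (-25/2, 0)

(-25/2, 0)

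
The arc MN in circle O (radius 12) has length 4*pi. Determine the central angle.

The full circumference is 2πr = 24*pi.
The arc is 4*pi / 24*pi = 1/6 of the full circle.
So the central angle = 1/6 × 360° = 60°.

60°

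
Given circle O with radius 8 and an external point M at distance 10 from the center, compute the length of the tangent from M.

tangent = √(d² - r²) = √(10² - 8²) = √(100 - 64) = √36 = 6

6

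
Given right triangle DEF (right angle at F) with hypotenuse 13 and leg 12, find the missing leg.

By the Pythagorean theorem: EF^2 = DE^2 - DF^2
EF^2 = 13^2 - 12^2 = 169 - 144 = 25
EF = sqrt(25) = 5

5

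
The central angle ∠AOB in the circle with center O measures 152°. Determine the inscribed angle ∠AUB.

An inscribed angle intercepts an arc from a point on the circle, while the central angle intercepts the same arc from the center.
The inscribed angle is always half the central angle: 152° / 2 = 76°.

76°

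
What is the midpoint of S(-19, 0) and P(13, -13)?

The midpoint is the average of the coordinates:
x: (-19 + 13)/2 = -3
y: (0 + -13)/2 = -13/2
Midpoint = (-3, -13/2)

(-3, -13/2)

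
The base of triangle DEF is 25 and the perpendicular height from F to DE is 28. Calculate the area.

Area = (1/2) * base * height
Area = (1/2) * 25 * 28
Area = 350

350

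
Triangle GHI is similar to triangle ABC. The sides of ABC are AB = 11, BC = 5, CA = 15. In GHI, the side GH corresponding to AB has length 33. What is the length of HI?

k = 33/11 = 3. HI = 3 * 5 = 15.

15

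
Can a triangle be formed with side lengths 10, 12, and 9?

Sort the sides: 9, 10, 12.
It suffices to check that the sum of the two smallest exceeds the largest:
9 + 10 = 19 > 12. ✓
Yes, a valid triangle can be formed.

Yes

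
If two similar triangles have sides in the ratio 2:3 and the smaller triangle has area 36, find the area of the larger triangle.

The ratio of areas of similar triangles = (side ratio)^2.
Side ratio = 2:3, so area ratio = 4:9.
Area of the larger triangle / Area of the smaller triangle = 9/4
Area of the larger triangle = 36 * 9/4 = 81

81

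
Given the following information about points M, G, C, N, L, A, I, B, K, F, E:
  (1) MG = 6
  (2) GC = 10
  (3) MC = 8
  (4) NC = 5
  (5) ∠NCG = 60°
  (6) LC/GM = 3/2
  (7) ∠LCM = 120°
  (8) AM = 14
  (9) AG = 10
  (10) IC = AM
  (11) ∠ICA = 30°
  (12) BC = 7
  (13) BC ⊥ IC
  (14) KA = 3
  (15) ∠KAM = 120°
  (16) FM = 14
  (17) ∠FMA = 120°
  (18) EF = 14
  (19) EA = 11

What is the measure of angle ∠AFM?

Step 1: By the law of cosines on triangle FMA: FA² = 14² + 14² − 2·14·14·cos(120°) = 588, so FA = 14·√3.
Step 2: By the inverse law of cosines on triangle AFM: cos(∠AFM) = ((14·√3)² + 14² − 14²) / (2·14·√3·14) = 588/678.96 = 0.866, so ∠AFM = 30°.

Therefore, the measure of angle ∠AFM = 30°.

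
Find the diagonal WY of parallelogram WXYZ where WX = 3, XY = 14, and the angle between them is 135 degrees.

Using the law of cosines:
d^2 = 3^2 + 14^2 - 2(3)(14)cos(135 degrees)
d^2 = 9 + 196 - 84*-sqrt(2)/2
d^2 = 42*sqrt(2) + 205
d = sqrt(42*sqrt(2) + 205)

sqrt(42*sqrt(2) + 205)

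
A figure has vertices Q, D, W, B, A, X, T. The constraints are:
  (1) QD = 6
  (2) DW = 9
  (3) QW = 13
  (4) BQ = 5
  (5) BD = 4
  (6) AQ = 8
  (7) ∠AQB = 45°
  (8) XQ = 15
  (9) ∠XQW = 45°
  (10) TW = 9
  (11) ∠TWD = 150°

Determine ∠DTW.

Step 1: By the law of cosines on triangle TWD: TD² = 9² + 9² − 2·9·9·cos(150°) = 302.3, so TD ≈ 17.39.
Step 2: By the inverse law of cosines on triangle DTW: cos(∠DTW) = (17.39² + 9² − 9²) / (2·17.39·9) = 302.3/312.96 = 0.9659, so ∠DTW = 15°.

Therefore, the measure of angle ∠DTW = 15°.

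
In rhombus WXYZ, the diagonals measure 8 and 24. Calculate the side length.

Half-diagonals are 4 and 12. side = sqrt(4^2 + 12^2) = sqrt(160) = 4*sqrt(10)

4*sqrt(10)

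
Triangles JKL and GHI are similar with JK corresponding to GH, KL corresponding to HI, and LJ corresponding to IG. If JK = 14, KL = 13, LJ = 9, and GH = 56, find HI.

Similar triangles have proportional sides. Setting up the proportion:
GH / JK = HI / KL
56 / 14 = HI / 13
HI = 13 * 56 / 14 = 52.

52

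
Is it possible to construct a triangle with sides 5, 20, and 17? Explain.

For three segments to close into a triangle, no single side can be as long as the other two combined.
The longest side is 20, and 5 + 17 = 22 > 20.
A triangle can be formed.

Yes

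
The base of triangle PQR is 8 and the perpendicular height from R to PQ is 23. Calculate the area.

Area = (1/2) * base * height
Area = (1/2) * 8 * 23
Area = 92

92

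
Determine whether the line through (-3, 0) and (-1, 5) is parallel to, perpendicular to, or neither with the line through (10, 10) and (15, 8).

Slope of line 1: m1 = (5 - 0)/(-1 - -3) = 5/2 = 5/2
Slope of line 2: m2 = (8 - 10)/(15 - 10) = -2/5 = -2/5
Two lines are perpendicular when the product of their slopes is -1 (negative reciprocals).
m1 * m2 = (5/2) * (-2/5) = -1, confirming perpendicularity.

Perpendicular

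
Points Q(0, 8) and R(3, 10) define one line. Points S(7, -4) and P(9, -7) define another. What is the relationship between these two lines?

Slope of line 1: m1 = (10 - 8)/(3 - 0) = 2/3 = 2/3
Slope of line 2: m2 = (-7 - -4)/(9 - 7) = -3/2 = -3/2
m1 * m2 = (2/3) * (-3/2) = -1 = -1, so the lines are perpendicular.

Perpendicular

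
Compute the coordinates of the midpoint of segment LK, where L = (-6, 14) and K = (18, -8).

M = ((x₁ + x₂)/2, (y₁ + y₂)/2)
= ((-6 + 18)/2, (14 + -8)/2)
= (12/2, 6/2) = (6, 3)

(6, 3)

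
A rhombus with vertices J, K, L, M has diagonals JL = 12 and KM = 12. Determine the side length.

Half-diagonals are 6 and 6. side = sqrt(6^2 + 6^2) = sqrt(72) = 6*sqrt(2)

6*sqrt(2)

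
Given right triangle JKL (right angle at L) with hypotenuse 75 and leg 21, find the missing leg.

KL = sqrt(75^2 - 21^2) = sqrt(5184) = 72

72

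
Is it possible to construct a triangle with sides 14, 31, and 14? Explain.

No.
The triangle inequality is violated: 14 + 14 = 28 ≤ 31.
These lengths cannot form a triangle.

No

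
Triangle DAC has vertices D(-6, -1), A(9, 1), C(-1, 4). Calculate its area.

Shoelace: Area = (1/2)|-6(1-4) + 9(4--1) + -1(-1-1)| = (1/2)(65) = 65/2

65/2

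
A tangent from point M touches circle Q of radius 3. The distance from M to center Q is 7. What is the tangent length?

Let T be the point of tangency. Then QT ⊥ MT (radius ⊥ tangent).
In right triangle QTM: QM² = QT² + MT²
7² = 3² + MT²
MT² = 40, MT = 2*sqrt(10)

2*sqrt(10)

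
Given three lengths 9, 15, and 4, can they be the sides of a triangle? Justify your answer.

Check the triangle inequality: 9 + 4 = 13 ≤ 15.
Since the sum of two sides does not exceed the third, no triangle can be formed.

No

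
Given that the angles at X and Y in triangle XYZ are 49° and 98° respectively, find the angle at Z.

The interior angles sum to 180°: angle Z = 180 - 49 - 98 = 33°.
The triangle is obtuse (angles 49°, 98°, 33°).

33 degrees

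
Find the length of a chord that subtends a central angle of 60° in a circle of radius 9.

Chord length = 2r sin(θ/2)
= 2 × 9 × sin(60°/2)
= 2 × 9 × sin(30°)
= 9

9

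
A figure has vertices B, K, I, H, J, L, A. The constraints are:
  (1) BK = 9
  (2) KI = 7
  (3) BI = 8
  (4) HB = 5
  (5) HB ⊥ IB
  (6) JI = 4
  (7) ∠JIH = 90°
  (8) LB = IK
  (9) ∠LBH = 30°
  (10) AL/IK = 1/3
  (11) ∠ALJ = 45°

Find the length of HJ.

Step 1: By the law of cosines on triangle HBI: HI² = 5² + 8² − 2·5·8·cos(90°) = 89, so HI = √89.
Step 2: By the law of cosines on triangle HIJ: HJ² = √89² + 4² − 2·√89·4·cos(90°) = 105, so HJ = √105.

Therefore, the length of HJ = √105.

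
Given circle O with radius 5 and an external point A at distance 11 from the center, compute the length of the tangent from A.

The tangent, radius, and line from the external point to the center form a right triangle.
The right angle is where the tangent meets the radius.
By the Pythagorean theorem: tangent² + 5² = 11²
tangent² = 121 - 25 = 96
tangent = 4*sqrt(6)

4*sqrt(6)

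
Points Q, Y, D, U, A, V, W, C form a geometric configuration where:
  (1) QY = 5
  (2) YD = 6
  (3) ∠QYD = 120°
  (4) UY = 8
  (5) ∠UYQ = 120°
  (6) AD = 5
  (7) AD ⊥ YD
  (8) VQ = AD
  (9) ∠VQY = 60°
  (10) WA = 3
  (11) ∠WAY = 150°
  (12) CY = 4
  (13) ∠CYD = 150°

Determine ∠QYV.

From the given relations: VQ = AD = 5.
Step 1: By the law of cosines on triangle YQV: YV² = 5² + 5² − 2·5·5·cos(60°) = 25, so YV = 5.
Step 2: By the inverse law of cosines on triangle QYV: cos(∠QYV) = (5² + 5² − 5²) / (2·5·5) = 25/50 = 0.5, so ∠QYV = 60°.

Therefore, the measure of angle ∠QYV = 60°.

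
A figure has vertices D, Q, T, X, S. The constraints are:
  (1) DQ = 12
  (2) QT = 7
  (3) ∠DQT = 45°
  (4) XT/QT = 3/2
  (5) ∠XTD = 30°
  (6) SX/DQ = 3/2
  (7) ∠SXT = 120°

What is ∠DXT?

From the given relations: XT = 3/2·QT = 3/2·7 ≈ 10.5.
Step 1: By the law of cosines on triangle DQT: DT² = 12² + 7² − 2·12·7·cos(45°) = 74.21, so DT ≈ 8.61.
Step 2: By the law of cosines on triangle XTD: XD² = 10.5² + 8.61² − 2·10.5·8.61·cos(30°) = 27.79, so XD ≈ 5.27.
Step 3: By the inverse law of cosines on triangle DXT: cos(∠DXT) = (5.27² + 10.5² − 8.61²) / (2·5.27·10.5) = 63.84/110.71 = 0.5766, so ∠DXT = 54.79°.

Therefore, the measure of angle ∠DXT = 54.79°.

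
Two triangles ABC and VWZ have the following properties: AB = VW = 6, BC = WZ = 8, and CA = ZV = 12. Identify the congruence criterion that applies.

The given information provides:
AB = VW = 6, BC = WZ = 8, and CA = ZV = 12
This matches the SSS congruence theorem.
All three pairs of corresponding sides are equal (Side-Side-Side).

SSS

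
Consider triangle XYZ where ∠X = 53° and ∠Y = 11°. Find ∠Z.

Let angle Z = x. Then 53 + 11 + x = 180.
x = 180 - 64 = 116 degrees.

116 degrees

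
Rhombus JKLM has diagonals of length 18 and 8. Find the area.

The diagonals of a rhombus divide it into four right triangles.
Each triangle has legs 18/ 2 = 9 and 8/2 = 4, so each has area (1/2)*9*4 = 18.
Four such triangles give total area = (d1 * d2) / 2 = 72.

72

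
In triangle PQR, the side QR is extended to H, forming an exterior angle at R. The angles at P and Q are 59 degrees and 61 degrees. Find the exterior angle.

The interior angle at R is 180 - 59 - 61 = 60 degrees.
The exterior angle and interior angle at R are supplementary:
Exterior angle = 180 - 60 = 120 degrees.

120 degrees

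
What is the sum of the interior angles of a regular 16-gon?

The sum of interior angles of an n-sided polygon is (n - 2) * 180.
For n = 16: (16 - 2) * 180 = 14 * 180 = 2520 degrees.

2520 degrees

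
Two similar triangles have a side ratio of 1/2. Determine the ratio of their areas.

The ratio of areas of similar triangles equals the square of the side ratio.
Side ratio = 1:2
Area ratio = (1/2)^2 = 1/4 = 1:4

1:4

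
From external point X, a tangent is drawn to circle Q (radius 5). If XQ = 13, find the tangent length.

The tangent, radius, and line from the external point to the center form a right triangle.
The right angle is where the tangent meets the radius.
By the Pythagorean theorem: tangent² + 5² = 13²
tangent² = 169 - 25 = 144
tangent = 12

12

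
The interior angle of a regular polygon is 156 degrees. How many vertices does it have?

Exterior angle = 180 - 156 = 24. n = 360 / 24 = 15.

15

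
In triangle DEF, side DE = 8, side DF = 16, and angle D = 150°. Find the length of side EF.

By the law of cosines: EF^2 = DE^2 + DF^2 - 2*DE*DF*cos(D)
EF^2 = 8^2 + 16^2 - 2*8*16*cos(150°)
EF^2 = 64 + 256 - 256*(-sqrt(3)/2)
EF^2 = 128*sqrt(3) + 320
EF = 8*sqrt(2*sqrt(3) + 5)

8*sqrt(2*sqrt(3) + 5)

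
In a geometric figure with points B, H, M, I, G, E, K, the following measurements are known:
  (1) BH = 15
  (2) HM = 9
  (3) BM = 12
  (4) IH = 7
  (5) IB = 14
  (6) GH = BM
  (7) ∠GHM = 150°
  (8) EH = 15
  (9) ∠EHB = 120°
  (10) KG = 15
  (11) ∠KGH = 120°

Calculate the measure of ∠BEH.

Step 1: By the law of cosines on triangle EHB: EB² = 15² + 15² − 2·15·15·cos(120°) = 675, so EB = 15·√3.
Step 2: By the inverse law of cosines on triangle BEH: cos(∠BEH) = ((15·√3)² + 15² − 15²) / (2·15·√3·15) = 675/779.42 = 0.866, so ∠BEH = 30°.

Therefore, the measure of angle ∠BEH = 30°.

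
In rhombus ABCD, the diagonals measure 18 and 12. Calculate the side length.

Half-diagonals are 9 and 6. side = sqrt(9^2 + 6^2) = sqrt(117) = 3*sqrt(13)

3*sqrt(13)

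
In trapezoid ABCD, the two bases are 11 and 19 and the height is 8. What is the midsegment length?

The midsegment of a trapezoid = (base1 + base2) / 2
midsegment = (11 + 19) / 2
midsegment = 30 / 2
midsegment = 15

15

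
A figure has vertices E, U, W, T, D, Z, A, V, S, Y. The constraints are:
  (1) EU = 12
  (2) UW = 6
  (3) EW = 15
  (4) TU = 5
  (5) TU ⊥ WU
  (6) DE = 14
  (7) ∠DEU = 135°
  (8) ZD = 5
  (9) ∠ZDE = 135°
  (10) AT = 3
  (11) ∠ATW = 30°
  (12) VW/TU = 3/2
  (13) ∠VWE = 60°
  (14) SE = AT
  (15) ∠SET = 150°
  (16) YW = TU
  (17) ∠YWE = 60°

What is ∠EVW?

From the given relations: VW = 3/2·TU = 3/2·5 ≈ 7.5.
Step 1: By the law of cosines on triangle VWE: VE² = 7.5² + 15² − 2·7.5·15·cos(60°) = 168.75, so VE ≈ 12.99.
Step 2: By the inverse law of cosines on triangle EVW: cos(∠EVW) = (12.99² + 7.5² − 15²) / (2·12.99·7.5) = 0/194.86 = 0, so ∠EVW = 90°.

Therefore, the measure of angle ∠EVW = 90°.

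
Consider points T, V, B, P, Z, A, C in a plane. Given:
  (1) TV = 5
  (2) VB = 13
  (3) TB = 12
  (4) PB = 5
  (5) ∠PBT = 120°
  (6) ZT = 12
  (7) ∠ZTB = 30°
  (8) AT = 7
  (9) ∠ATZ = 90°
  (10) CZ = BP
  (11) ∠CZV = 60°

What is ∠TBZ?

Step 1: By the law of cosines on triangle BTZ: BZ² = 12² + 12² − 2·12·12·cos(30°) = 38.58, so BZ ≈ 6.21.
Step 2: By the inverse law of cosines on triangle TBZ: cos(∠TBZ) = (12² + 6.21² − 12²) / (2·12·6.21) = 38.58/149.08 = 0.2588, so ∠TBZ = 75°.

Therefore, the measure of angle ∠TBZ = 75°.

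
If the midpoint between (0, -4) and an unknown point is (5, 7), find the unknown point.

Using the midpoint formula: M = ((x1 + x2)/2, (y1 + y2)/2)
We know M = (5, 7) and C = (0, -4)
For x: 5 = (0 + x2)/2, so x2 = 2*5 - 0 = 10
For y: 7 = (-4 + y2)/2, so y2 = 2*7 - -4 = 18
D = (10, 18)

(10, 18)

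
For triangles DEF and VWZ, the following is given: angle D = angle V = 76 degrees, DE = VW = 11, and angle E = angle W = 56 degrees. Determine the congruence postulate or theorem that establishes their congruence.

Consider the given information: angle D = angle V = 76 degrees, DE = VW = 11, and angle E = angle W = 56 degrees
This is not SSS or SAS: SSS requires all three pairs of sides, but we don't have that. SAS requires two sides and the included angle between them.
The correct criterion is ASA. Two pairs of corresponding angles and the included side are equal (Angle-Side-Angle).

ASA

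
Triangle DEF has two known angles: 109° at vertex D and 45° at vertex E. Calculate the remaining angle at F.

By the triangle angle sum property, the three interior angles of any triangle add up to 180°.
We know angle D = 109° and angle E = 45°, so their sum is 154°.
Therefore angle F = 180° - 154° = 26°.

26 degrees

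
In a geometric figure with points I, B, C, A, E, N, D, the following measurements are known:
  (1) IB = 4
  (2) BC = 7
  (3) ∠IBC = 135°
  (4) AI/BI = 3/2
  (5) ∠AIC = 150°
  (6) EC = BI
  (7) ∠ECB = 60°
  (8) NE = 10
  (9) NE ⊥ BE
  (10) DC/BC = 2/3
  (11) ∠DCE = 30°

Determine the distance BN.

From the given relations: EC = BI = 4.
Step 1: By the law of cosines on triangle BCE: BE² = 7² + 4² − 2·7·4·cos(60°) = 37, so BE = √37.
Step 2: By the law of cosines on triangle BEN: BN² = √37² + 10² − 2·√37·10·cos(90°) = 137, so BN = √137.

Therefore, the length of BN = √137.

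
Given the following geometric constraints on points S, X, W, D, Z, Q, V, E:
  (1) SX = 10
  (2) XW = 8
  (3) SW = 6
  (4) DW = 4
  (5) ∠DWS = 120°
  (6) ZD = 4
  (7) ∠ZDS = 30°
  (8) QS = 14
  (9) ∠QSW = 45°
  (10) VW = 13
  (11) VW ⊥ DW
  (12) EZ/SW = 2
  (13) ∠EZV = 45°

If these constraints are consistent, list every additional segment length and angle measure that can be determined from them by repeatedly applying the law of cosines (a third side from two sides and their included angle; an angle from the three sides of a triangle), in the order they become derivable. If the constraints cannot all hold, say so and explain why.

The constraints are consistent. Derivable facts, in order:
After 1 step:
- DV = √185
- SD = 2·√19
- WQ ≈ 10.64
- ∠SWX = 90°
- ∠SXW = 36.87°
- ∠WSX = 53.13°
After 2 steps:
- SZ ≈ 5.62
- ∠DSW = 23.41°
- ∠DVW = 17.1°
- ∠QWS = 111.5°
- ∠SDW = 36.59°
- ∠SQW = 23.5°
- ∠VDW = 72.9°
After 3 steps:
- ∠DSZ = 20.84°
- ∠DZS = 129.16°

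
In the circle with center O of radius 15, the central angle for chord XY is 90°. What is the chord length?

Drop a perpendicular from the center to the chord, bisecting both the chord and the central angle.
Each half-chord = r sin(θ/2) = 15 sin(45°).
The full chord = 2 × 15 × sin(45°) = 15*sqrt(2).

15*sqrt(2)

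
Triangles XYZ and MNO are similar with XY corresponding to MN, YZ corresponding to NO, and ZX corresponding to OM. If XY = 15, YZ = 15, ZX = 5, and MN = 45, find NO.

k = 45/15 = 3. NO = 3 * 15 = 45.

45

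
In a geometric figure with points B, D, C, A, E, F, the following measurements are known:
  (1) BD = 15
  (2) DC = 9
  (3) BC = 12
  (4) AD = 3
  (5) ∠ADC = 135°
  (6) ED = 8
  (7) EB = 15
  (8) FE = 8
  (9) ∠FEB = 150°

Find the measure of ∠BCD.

Step 1: By the inverse law of cosines on triangle BCD: cos(∠BCD) = (12² + 9² − 15²) / (2·12·9) = 0/216 = 0, so ∠BCD = 90°.

Therefore, the measure of angle ∠BCD = 90°.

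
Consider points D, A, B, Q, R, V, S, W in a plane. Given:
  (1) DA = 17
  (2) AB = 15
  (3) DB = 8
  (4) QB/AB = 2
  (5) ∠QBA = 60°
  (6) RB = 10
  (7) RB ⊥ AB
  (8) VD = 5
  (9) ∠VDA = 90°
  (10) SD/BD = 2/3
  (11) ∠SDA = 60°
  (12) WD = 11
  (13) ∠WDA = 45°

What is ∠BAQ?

From the given relations: QB = 2·AB = 2·15 = 30.
Step 1: By the law of cosines on triangle ABQ: AQ² = 15² + 30² − 2·15·30·cos(60°) = 675, so AQ = 15·√3.
Step 2: By the inverse law of cosines on triangle BAQ: cos(∠BAQ) = (15² + (15·√3)² − 30²) / (2·15·15·√3) = 0/779.42 = 0, so ∠BAQ = 90°.

Therefore, the measure of angle ∠BAQ = 90°.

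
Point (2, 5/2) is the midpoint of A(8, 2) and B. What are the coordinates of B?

Using the midpoint formula: M = ((x1 + x2)/2, (y1 + y2)/2)
We know M = (2, 5/2) and A = (8, 2)
For x: 2 = (8 + x2)/2, so x2 = 2*2 - 8 = -4
For y: 5/2 = (2 + y2)/2, so y2 = 2*5/2 - 2 = 3
B = (-4, 3)

(-4, 3)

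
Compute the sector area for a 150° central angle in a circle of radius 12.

Sector area = π(12²)(5/12) = 60*pi

60*pi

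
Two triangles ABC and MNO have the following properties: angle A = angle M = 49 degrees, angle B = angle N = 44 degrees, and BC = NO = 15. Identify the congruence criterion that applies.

The given information matches AAS: Two pairs of corresponding angles and a non-included side are equal (Angle-Angle-Side).

AAS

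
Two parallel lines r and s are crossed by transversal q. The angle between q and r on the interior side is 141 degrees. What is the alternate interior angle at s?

Alternate interior angles formed by parallel lines and a transversal are equal.
The given angle is 141 degrees.
The alternate interior angle = 141 degrees.

141 degrees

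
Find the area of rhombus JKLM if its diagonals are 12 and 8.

Area = (12 * 8) / 2 = 96 / 2 = 48

48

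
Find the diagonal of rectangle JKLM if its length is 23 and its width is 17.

d = sqrt(23^2 + 17^2) = sqrt(818)

sqrt(818)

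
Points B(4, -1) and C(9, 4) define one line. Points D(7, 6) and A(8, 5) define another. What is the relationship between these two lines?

Slope of line 1: m1 = (4 - -1)/(9 - 4) = 5/5 = 1
Slope of line 2: m2 = (5 - 6)/(8 - 7) = -1/1 = -1
Two lines are perpendicular when the product of their slopes is -1 (negative reciprocals).
m1 * m2 = (1) * (-1) = -1, confirming perpendicularity.

Perpendicular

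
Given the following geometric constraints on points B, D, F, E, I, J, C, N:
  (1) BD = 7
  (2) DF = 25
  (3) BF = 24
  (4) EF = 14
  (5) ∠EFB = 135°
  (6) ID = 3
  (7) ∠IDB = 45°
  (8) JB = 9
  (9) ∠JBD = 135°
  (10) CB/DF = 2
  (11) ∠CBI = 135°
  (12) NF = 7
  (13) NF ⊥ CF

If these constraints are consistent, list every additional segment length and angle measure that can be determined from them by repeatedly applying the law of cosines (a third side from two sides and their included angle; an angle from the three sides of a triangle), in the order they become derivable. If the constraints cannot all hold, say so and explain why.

The constraints are consistent. Derivable facts, in order:
After 1 step:
- BE ≈ 35.32
- BI ≈ 5.32
- DJ ≈ 14.8
- ∠BDF = 73.74°
- ∠BFD = 16.26°
- ∠DBF = 90°
After 2 steps:
- IC ≈ 53.89
- ∠BDJ = 25.46°
- ∠BEF = 28.72°
- ∠BID = 111.5°
- ∠BJD = 19.54°
- ∠DBI = 23.5°
- ∠EBF = 16.28°
After 3 steps:
- ∠BCI = 4°
- ∠BIC = 41°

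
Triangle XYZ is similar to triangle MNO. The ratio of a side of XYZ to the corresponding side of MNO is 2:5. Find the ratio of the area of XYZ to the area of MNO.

Area ratio = (side ratio)^2 = (2/5)^2 = 4:25.

4:25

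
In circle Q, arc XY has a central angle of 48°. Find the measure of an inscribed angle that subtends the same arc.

Inscribed angle = 48° / 2 = 24° (inscribed angle theorem).

24°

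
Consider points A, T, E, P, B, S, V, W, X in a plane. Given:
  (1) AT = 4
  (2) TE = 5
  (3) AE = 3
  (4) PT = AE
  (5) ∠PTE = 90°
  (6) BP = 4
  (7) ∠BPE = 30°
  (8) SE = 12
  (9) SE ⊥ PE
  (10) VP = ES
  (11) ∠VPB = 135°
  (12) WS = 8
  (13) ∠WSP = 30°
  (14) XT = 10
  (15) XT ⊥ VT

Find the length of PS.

From the given relations: PT = AE = 3.
Step 1: By the law of cosines on triangle ETP: EP² = 5² + 3² − 2·5·3·cos(90°) = 34, so EP = √34.
Step 2: By the law of cosines on triangle PES: PS² = √34² + 12² − 2·√34·12·cos(90°) = 178, so PS = √178.

Therefore, the length of PS = √178.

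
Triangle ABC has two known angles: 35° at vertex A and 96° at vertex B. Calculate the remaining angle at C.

angle C = 180 - 35 - 96 = 49 degrees.

49 degrees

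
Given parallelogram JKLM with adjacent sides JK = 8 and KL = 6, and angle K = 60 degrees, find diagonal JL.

Using the law of cosines:
d^2 = 8^2 + 6^2 - 2(8)(6)cos(60 degrees)
d^2 = 64 + 36 - 96*1/2
d^2 = 52
d = 2*sqrt(13)

2*sqrt(13)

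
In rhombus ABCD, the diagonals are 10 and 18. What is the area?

Area of a rhombus = (d1 * d2) / 2
Area = (10 * 18) / 2
Area = 180 / 2
Area = 90

90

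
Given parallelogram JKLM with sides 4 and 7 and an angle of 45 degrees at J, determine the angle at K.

Opposite sides of a parallelogram are parallel, so consecutive angles form co-interior angles on a transversal.
Co-interior angles sum to 180°, giving angle K = 180 - 45 = 135 degrees.

135 degrees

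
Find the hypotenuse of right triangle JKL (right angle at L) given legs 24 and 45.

By the Pythagorean theorem: JK^2 = JL^2 + KL^2
JK^2 = 24^2 + 45^2 = 576 + 2025 = 2601
JK = sqrt(2601) = 51

51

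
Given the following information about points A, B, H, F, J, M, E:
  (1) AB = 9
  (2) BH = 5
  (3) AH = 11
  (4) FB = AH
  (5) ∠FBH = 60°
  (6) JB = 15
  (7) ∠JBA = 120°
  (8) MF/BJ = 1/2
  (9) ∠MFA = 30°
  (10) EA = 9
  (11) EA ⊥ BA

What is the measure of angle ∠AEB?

Step 1: By the law of cosines on triangle EAB: EB² = 9² + 9² − 2·9·9·cos(90°) = 162, so EB = 9·√2.
Step 2: By the inverse law of cosines on triangle AEB: cos(∠AEB) = (9² + (9·√2)² − 9²) / (2·9·9·√2) = 162/229.1 = 0.7071, so ∠AEB = 45°.

Therefore, the measure of angle ∠AEB = 45°.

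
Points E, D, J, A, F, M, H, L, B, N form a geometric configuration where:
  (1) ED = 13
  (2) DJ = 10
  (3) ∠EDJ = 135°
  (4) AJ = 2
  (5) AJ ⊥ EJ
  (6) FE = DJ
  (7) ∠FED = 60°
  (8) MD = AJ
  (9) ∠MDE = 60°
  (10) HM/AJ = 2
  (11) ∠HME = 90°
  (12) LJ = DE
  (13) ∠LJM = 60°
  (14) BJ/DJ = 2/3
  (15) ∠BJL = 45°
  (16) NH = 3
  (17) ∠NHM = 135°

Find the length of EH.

From the given relations: MD = AJ = 2; HM = 2·AJ = 2·2 = 4.
Step 1: By the law of cosines on triangle EDM: EM² = 13² + 2² − 2·13·2·cos(60°) = 147, so EM = 7·√3.
Step 2: By the law of cosines on triangle EMH: EH² = (7·√3)² + 4² − 2·7·√3·4·cos(90°) = 163, so EH = √163.

Therefore, the length of EH = √163.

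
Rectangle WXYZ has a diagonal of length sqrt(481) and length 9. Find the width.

The diagonal of a rectangle forms a right triangle with the two sides.
Rearranging the Pythagorean theorem: missing side = sqrt(d^2 - known^2).
= sqrt(481 - 81) = sqrt(400) = 20.

20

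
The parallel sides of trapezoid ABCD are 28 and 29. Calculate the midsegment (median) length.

The midsegment of a trapezoid = (base1 + base2) / 2
midsegment = (28 + 29) / 2
midsegment = 57 / 2
midsegment = 57/2

57/2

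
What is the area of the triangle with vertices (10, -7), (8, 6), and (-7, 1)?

Using the Shoelace formula for a triangle:
Area = (1/2)|x0(y1 - y2) + x1(y2 - y0) + x2(y0 - y1)|
Area = (1/2)|10(6 - 1) + 8(1 - -7) + -7(-7 - 6)|
Area = (1/2)|50 + 64 + 91|
Area = (1/2)|205|
Area = (1/2)(205)
Area = 205/2

205/2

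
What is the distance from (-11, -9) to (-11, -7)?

d = sqrt((0)^2 + (2)^2) = sqrt(4) = 2

2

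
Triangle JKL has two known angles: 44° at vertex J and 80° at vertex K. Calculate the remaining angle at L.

angle L = 180 - 44 - 80 = 56 degrees.

56 degrees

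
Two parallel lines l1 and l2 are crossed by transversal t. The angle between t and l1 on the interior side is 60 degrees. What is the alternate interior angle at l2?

Alternate interior angles lie on opposite sides of the transversal, between the parallel lines.
By the alternate interior angle theorem, they are equal: 60 degrees.

60 degrees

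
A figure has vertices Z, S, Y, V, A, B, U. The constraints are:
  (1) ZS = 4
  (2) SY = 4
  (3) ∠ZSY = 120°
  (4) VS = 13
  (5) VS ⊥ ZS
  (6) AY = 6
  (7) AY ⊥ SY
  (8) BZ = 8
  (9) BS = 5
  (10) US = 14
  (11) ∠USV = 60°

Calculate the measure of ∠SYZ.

Step 1: By the law of cosines on triangle YSZ: YZ² = 4² + 4² − 2·4·4·cos(120°) = 48, so YZ = 4·√3.
Step 2: By the inverse law of cosines on triangle SYZ: cos(∠SYZ) = (4² + (4·√3)² − 4²) / (2·4·4·√3) = 48/55.43 = 0.866, so ∠SYZ = 30°.

Therefore, the measure of angle ∠SYZ = 30°.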